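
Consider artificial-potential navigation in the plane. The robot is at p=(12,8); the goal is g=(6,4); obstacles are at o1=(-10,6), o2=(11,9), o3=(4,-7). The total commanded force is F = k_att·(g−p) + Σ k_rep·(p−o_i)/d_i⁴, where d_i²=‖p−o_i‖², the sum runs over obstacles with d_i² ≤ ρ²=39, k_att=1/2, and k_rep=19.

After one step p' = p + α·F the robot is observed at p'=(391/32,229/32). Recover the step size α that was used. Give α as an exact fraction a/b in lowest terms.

α = 1/8

F_att = 1/2·(g−p) = 1/2·(-6,-4) = (-3.0000,-2.0000)
o1: d²=488 > ρ²=39 → inactive
o2: d²=2 ≤ ρ²=39; F_rep = 19·(1,-1)/2² = (4.7500,-4.7500)
o3: d²=289 > ρ²=39 → inactive
F = F_att + ΣF_rep = (1.7500,-6.7500)
Δp = p'−p = (0.2188,-0.8438); α = Δx/Fx = (7/32) / (7/4) = 1/8
check: Δy/Fy = (-27/32) / (-27/4) = 1/8 ✓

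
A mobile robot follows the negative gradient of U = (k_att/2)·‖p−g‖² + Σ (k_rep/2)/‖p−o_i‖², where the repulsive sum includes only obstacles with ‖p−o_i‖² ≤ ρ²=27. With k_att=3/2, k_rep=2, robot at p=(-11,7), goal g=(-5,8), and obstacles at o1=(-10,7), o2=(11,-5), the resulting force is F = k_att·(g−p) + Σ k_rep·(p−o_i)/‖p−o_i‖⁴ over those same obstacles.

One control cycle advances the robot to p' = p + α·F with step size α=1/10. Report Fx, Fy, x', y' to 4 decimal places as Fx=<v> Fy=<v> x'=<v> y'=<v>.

F_att = 3/2·(g−p) = 3/2·(6,1) = (9.0000,1.5000)
o1: d²=1 ≤ ρ²=27; F_rep = 2·(-1,0)/1² = (-2.0000,0.0000)
o2: d²=628 > ρ²=27 → inactive
F = F_att + ΣF_rep = (7.0000,1.5000)
p' = p + 1/10·F = (-10.3000,7.1500)

Fx=7.0000 Fy=1.5000 x'=-10.3000 y'=7.1500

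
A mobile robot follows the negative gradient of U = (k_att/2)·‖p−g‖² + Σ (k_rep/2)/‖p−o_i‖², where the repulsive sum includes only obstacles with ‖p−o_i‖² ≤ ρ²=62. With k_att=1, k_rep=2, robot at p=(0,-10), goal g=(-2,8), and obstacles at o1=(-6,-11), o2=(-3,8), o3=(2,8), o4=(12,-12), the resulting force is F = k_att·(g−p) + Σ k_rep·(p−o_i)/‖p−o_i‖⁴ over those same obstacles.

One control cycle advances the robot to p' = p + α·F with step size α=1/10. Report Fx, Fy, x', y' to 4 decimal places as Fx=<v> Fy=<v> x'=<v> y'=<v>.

F_att = 1·(g−p) = 1·(-2,18) = (-2.0000,18.0000)
o1: d²=37 ≤ ρ²=62; F_rep = 2·(6,1)/37² = (0.0088,0.0015)
o2: d²=333 > ρ²=62 → inactive
o3: d²=328 > ρ²=62 → inactive
o4: d²=148 > ρ²=62 → inactive
F = F_att + ΣF_rep = (-1.9912,18.0015)
p' = p + 1/10·F = (-0.1991,-8.1999)

Fx=-1.9912 Fy=18.0015 x'=-0.1991 y'=-8.1999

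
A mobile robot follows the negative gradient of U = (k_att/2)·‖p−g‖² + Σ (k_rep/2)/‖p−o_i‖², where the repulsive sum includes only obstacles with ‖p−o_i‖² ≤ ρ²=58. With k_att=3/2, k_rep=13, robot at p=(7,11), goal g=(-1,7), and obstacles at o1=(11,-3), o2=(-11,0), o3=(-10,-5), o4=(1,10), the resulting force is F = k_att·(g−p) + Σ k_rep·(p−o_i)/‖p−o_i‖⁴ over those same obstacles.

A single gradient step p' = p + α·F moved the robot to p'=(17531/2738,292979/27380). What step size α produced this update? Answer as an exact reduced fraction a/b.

F_att = 3/2·(g−p) = 3/2·(-8,-4) = (-12.0000,-6.0000)
o1: d²=212 > ρ²=58 → inactive
o2: d²=445 > ρ²=58 → inactive
o3: d²=545 > ρ²=58 → inactive
o4: d²=37 ≤ ρ²=58; F_rep = 13·(6,1)/37² = (0.0570,0.0095)
F = F_att + ΣF_rep = (-11.9430,-5.9905)
Δp = p'−p = (-0.5972,-0.2995); α = Δx/Fx = (-1635/2738) / (-16350/1369) = 1/20
check: Δy/Fy = (-8201/27380) / (-8201/1369) = 1/20 ✓

α = 1/20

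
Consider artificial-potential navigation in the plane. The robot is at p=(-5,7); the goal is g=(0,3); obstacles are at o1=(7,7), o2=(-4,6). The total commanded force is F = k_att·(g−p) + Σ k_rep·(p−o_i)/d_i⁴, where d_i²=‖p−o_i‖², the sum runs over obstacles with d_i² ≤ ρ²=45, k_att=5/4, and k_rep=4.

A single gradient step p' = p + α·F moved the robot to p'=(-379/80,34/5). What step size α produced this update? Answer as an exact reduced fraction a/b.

F_att = 5/4·(g−p) = 5/4·(5,-4) = (6.2500,-5.0000)
o1: d²=144 > ρ²=45 → inactive
o2: d²=2 ≤ ρ²=45; F_rep = 4·(-1,1)/2² = (-1.0000,1.0000)
F = F_att + ΣF_rep = (5.2500,-4.0000)
Δp = p'−p = (0.2625,-0.2000); α = Δx/Fx = (21/80) / (21/4) = 1/20
check: Δy/Fy = (-1/5) / (-4) = 1/20 ✓

α = 1/20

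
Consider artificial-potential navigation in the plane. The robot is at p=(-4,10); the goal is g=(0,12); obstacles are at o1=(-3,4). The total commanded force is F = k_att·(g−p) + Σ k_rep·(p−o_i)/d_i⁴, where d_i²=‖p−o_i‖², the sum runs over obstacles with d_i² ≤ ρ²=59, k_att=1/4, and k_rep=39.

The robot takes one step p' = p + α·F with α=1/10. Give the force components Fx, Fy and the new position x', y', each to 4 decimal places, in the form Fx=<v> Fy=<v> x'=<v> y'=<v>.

Fx=0.9715 Fy=0.6709 x'=-3.9028 y'=10.0671

F_att = 1/4·(g−p) = 1/4·(4,2) = (1.0000,0.5000)
o1: d²=37 ≤ ρ²=59; F_rep = 39·(-1,6)/37² = (-0.0285,0.1709)
F = F_att + ΣF_rep = (0.9715,0.6709)
p' = p + 1/10·F = (-3.9028,10.0671)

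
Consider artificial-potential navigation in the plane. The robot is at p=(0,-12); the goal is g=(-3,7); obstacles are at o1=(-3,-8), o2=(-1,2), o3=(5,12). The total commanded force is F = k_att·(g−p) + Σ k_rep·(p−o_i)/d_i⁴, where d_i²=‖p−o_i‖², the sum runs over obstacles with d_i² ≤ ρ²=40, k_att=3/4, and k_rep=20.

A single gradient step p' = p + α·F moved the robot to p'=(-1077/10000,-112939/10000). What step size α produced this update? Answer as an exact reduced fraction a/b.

F_att = 3/4·(g−p) = 3/4·(-3,19) = (-2.2500,14.2500)
o1: d²=25 ≤ ρ²=40; F_rep = 20·(3,-4)/25² = (0.0960,-0.1280)
o2: d²=197 > ρ²=40 → inactive
o3: d²=601 > ρ²=40 → inactive
F = F_att + ΣF_rep = (-2.1540,14.1220)
Δp = p'−p = (-0.1077,0.7061); α = Δx/Fx = (-1077/10000) / (-1077/500) = 1/20
check: Δy/Fy = (7061/10000) / (7061/500) = 1/20 ✓

α = 1/20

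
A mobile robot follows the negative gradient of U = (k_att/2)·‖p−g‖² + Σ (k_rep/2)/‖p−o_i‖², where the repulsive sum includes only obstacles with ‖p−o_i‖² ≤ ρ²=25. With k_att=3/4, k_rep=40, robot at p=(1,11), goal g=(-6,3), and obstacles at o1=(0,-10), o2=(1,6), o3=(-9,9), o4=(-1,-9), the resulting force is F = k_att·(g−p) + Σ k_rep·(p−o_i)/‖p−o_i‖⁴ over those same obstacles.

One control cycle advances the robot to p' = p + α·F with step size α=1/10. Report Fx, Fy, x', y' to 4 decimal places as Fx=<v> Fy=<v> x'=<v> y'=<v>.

F_att = 3/4·(g−p) = 3/4·(-7,-8) = (-5.2500,-6.0000)
o1: d²=442 > ρ²=25 → inactive
o2: d²=25 ≤ ρ²=25; F_rep = 40·(0,5)/25² = (0.0000,0.3200)
o3: d²=104 > ρ²=25 → inactive
o4: d²=404 > ρ²=25 → inactive
F = F_att + ΣF_rep = (-5.2500,-5.6800)
p' = p + 1/10·F = (0.4750,10.4320)

Fx=-5.2500 Fy=-5.6800 x'=0.4750 y'=10.4320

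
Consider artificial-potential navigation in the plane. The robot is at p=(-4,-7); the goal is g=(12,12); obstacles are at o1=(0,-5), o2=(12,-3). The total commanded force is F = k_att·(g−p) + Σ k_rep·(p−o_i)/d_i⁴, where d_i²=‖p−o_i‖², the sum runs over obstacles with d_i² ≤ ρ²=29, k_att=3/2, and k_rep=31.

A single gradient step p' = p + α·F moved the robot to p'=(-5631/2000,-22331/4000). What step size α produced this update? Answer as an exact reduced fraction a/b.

α = 1/20

F_att = 3/2·(g−p) = 3/2·(16,19) = (24.0000,28.5000)
o1: d²=20 ≤ ρ²=29; F_rep = 31·(-4,-2)/20² = (-0.3100,-0.1550)
o2: d²=272 > ρ²=29 → inactive
F = F_att + ΣF_rep = (23.6900,28.3450)
Δp = p'−p = (1.1845,1.4172); α = Δx/Fx = (2369/2000) / (2369/100) = 1/20
check: Δy/Fy = (5669/4000) / (5669/200) = 1/20 ✓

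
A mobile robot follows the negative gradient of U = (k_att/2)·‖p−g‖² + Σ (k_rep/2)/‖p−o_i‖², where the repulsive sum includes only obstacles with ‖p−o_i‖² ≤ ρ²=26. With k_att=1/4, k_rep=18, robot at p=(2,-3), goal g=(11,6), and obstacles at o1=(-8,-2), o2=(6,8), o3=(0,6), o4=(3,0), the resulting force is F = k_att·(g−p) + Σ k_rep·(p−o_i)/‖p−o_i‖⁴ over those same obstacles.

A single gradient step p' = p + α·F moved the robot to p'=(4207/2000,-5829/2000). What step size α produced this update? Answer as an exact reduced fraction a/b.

F_att = 1/4·(g−p) = 1/4·(9,9) = (2.2500,2.2500)
o1: d²=101 > ρ²=26 → inactive
o2: d²=137 > ρ²=26 → inactive
o3: d²=85 > ρ²=26 → inactive
o4: d²=10 ≤ ρ²=26; F_rep = 18·(-1,-3)/10² = (-0.1800,-0.5400)
F = F_att + ΣF_rep = (2.0700,1.7100)
Δp = p'−p = (0.1035,0.0855); α = Δx/Fx = (207/2000) / (207/100) = 1/20
check: Δy/Fy = (171/2000) / (171/100) = 1/20 ✓

α = 1/20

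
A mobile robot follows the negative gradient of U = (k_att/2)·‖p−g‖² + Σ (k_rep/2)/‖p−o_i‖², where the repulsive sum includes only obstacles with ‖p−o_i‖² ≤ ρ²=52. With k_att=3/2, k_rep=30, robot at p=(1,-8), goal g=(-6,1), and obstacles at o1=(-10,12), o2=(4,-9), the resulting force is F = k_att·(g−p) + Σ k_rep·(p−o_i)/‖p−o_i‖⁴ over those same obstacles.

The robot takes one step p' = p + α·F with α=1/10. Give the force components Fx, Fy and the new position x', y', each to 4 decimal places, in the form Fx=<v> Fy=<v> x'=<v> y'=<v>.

Fx=-11.4000 Fy=13.8000 x'=-0.1400 y'=-6.6200

F_att = 3/2·(g−p) = 3/2·(-7,9) = (-10.5000,13.5000)
o1: d²=521 > ρ²=52 → inactive
o2: d²=10 ≤ ρ²=52; F_rep = 30·(-3,1)/10² = (-0.9000,0.3000)
F = F_att + ΣF_rep = (-11.4000,13.8000)
p' = p + 1/10·F = (-0.1400,-6.6200)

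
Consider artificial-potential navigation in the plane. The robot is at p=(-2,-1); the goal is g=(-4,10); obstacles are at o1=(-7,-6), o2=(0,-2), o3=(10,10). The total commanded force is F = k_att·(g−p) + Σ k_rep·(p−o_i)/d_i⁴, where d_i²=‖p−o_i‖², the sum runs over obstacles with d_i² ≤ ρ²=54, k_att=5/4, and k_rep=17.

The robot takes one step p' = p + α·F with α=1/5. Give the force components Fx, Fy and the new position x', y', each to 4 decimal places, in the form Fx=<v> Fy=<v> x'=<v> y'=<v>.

Fx=-3.8260 Fy=14.4640 x'=-2.7652 y'=1.8928

F_att = 5/4·(g−p) = 5/4·(-2,11) = (-2.5000,13.7500)
o1: d²=50 ≤ ρ²=54; F_rep = 17·(5,5)/50² = (0.0340,0.0340)
o2: d²=5 ≤ ρ²=54; F_rep = 17·(-2,1)/5² = (-1.3600,0.6800)
o3: d²=265 > ρ²=54 → inactive
F = F_att + ΣF_rep = (-3.8260,14.4640)
p' = p + 1/5·F = (-2.7652,1.8928)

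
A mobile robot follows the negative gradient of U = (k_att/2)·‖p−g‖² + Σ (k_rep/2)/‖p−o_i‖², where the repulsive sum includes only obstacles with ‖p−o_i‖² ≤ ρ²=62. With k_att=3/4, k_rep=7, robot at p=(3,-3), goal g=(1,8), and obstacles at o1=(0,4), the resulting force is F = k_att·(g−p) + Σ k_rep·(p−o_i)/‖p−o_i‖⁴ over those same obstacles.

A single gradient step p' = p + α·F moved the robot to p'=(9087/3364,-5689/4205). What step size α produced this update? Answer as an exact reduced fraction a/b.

F_att = 3/4·(g−p) = 3/4·(-2,11) = (-1.5000,8.2500)
o1: d²=58 ≤ ρ²=62; F_rep = 7·(3,-7)/58² = (0.0062,-0.0146)
F = F_att + ΣF_rep = (-1.4938,8.2354)
Δp = p'−p = (-0.2988,1.6471); α = Δx/Fx = (-1005/3364) / (-5025/3364) = 1/5
check: Δy/Fy = (6926/4205) / (6926/841) = 1/5 ✓

α = 1/5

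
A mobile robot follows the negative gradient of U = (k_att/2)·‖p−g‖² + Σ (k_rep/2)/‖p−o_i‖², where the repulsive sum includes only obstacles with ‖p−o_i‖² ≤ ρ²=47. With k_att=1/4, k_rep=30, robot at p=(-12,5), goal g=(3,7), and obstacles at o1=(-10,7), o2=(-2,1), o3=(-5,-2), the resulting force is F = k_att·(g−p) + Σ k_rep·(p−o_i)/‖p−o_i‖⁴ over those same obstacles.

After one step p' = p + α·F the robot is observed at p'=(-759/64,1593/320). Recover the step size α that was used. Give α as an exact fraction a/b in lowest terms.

α = 1/20

F_att = 1/4·(g−p) = 1/4·(15,2) = (3.7500,0.5000)
o1: d²=8 ≤ ρ²=47; F_rep = 30·(-2,-2)/8² = (-0.9375,-0.9375)
o2: d²=116 > ρ²=47 → inactive
o3: d²=98 > ρ²=47 → inactive
F = F_att + ΣF_rep = (2.8125,-0.4375)
Δp = p'−p = (0.1406,-0.0219); α = Δx/Fx = (9/64) / (45/16) = 1/20
check: Δy/Fy = (-7/320) / (-7/16) = 1/20 ✓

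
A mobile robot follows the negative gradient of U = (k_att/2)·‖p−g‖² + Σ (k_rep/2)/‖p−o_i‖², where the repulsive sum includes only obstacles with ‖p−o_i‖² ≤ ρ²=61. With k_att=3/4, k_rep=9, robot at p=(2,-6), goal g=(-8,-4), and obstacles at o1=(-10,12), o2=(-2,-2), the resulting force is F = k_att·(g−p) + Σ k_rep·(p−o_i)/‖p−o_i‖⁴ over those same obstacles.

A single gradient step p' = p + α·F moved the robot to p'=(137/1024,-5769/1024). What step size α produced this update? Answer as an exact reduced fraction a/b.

α = 1/4

F_att = 3/4·(g−p) = 3/4·(-10,2) = (-7.5000,1.5000)
o1: d²=468 > ρ²=61 → inactive
o2: d²=32 ≤ ρ²=61; F_rep = 9·(4,-4)/32² = (0.0352,-0.0352)
F = F_att + ΣF_rep = (-7.4648,1.4648)
Δp = p'−p = (-1.8662,0.3662); α = Δx/Fx = (-1911/1024) / (-1911/256) = 1/4
check: Δy/Fy = (375/1024) / (375/256) = 1/4 ✓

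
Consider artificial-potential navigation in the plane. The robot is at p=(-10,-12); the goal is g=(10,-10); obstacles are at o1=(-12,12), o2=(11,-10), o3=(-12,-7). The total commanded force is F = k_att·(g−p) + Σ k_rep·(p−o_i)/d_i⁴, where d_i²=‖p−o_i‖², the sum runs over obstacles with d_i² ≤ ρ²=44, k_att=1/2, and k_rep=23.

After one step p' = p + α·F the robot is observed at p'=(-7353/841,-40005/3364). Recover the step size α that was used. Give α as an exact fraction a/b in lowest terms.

F_att = 1/2·(g−p) = 1/2·(20,2) = (10.0000,1.0000)
o1: d²=580 > ρ²=44 → inactive
o2: d²=445 > ρ²=44 → inactive
o3: d²=29 ≤ ρ²=44; F_rep = 23·(2,-5)/29² = (0.0547,-0.1367)
F = F_att + ΣF_rep = (10.0547,0.8633)
Δp = p'−p = (1.2568,0.1079); α = Δx/Fx = (1057/841) / (8456/841) = 1/8
check: Δy/Fy = (363/3364) / (726/841) = 1/8 ✓

α = 1/8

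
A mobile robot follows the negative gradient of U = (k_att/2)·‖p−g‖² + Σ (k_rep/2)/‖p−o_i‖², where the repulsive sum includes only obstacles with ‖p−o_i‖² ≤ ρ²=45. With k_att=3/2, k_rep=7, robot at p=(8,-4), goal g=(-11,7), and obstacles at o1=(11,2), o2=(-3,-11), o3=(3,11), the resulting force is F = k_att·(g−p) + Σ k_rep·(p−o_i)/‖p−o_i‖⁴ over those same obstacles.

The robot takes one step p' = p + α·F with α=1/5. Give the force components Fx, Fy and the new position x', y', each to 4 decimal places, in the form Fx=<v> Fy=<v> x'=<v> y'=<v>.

F_att = 3/2·(g−p) = 3/2·(-19,11) = (-28.5000,16.5000)
o1: d²=45 ≤ ρ²=45; F_rep = 7·(-3,-6)/45² = (-0.0104,-0.0207)
o2: d²=170 > ρ²=45 → inactive
o3: d²=250 > ρ²=45 → inactive
F = F_att + ΣF_rep = (-28.5104,16.4793)
p' = p + 1/5·F = (2.2979,-0.7041)

Fx=-28.5104 Fy=16.4793 x'=2.2979 y'=-0.7041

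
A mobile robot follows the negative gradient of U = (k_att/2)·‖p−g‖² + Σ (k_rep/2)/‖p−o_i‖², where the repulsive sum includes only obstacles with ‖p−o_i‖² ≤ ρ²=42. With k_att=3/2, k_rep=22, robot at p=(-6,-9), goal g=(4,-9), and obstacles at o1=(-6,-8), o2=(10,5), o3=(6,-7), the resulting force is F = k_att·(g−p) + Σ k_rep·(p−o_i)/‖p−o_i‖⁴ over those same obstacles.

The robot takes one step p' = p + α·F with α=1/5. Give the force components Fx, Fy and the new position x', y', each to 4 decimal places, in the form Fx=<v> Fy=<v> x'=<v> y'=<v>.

F_att = 3/2·(g−p) = 3/2·(10,0) = (15.0000,0.0000)
o1: d²=1 ≤ ρ²=42; F_rep = 22·(0,-1)/1² = (0.0000,-22.0000)
o2: d²=452 > ρ²=42 → inactive
o3: d²=148 > ρ²=42 → inactive
F = F_att + ΣF_rep = (15.0000,-22.0000)
p' = p + 1/5·F = (-3.0000,-13.4000)

Fx=15.0000 Fy=-22.0000 x'=-3.0000 y'=-13.4000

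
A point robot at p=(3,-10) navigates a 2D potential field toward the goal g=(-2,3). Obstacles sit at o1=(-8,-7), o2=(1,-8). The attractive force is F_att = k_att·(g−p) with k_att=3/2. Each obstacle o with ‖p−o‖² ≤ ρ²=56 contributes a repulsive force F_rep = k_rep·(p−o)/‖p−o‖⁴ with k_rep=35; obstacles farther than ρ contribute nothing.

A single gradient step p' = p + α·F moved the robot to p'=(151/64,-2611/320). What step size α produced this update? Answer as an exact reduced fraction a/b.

α = 1/10

F_att = 3/2·(g−p) = 3/2·(-5,13) = (-7.5000,19.5000)
o1: d²=130 > ρ²=56 → inactive
o2: d²=8 ≤ ρ²=56; F_rep = 35·(2,-2)/8² = (1.0938,-1.0938)
F = F_att + ΣF_rep = (-6.4062,18.4062)
Δp = p'−p = (-0.6406,1.8406); α = Δx/Fx = (-41/64) / (-205/32) = 1/10
check: Δy/Fy = (589/320) / (589/32) = 1/10 ✓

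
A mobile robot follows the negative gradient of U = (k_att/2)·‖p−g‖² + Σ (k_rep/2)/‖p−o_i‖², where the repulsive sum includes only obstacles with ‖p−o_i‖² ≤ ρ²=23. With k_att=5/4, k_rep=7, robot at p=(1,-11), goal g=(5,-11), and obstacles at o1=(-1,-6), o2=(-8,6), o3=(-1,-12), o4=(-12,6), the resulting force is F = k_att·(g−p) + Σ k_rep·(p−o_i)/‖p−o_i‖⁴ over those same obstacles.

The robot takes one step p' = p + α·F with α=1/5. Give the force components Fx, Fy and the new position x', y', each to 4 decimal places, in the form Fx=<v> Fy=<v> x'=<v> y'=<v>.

Fx=5.5600 Fy=0.2800 x'=2.1120 y'=-10.9440

F_att = 5/4·(g−p) = 5/4·(4,0) = (5.0000,0.0000)
o1: d²=29 > ρ²=23 → inactive
o2: d²=370 > ρ²=23 → inactive
o3: d²=5 ≤ ρ²=23; F_rep = 7·(2,1)/5² = (0.5600,0.2800)
o4: d²=458 > ρ²=23 → inactive
F = F_att + ΣF_rep = (5.5600,0.2800)
p' = p + 1/5·F = (2.1120,-10.9440)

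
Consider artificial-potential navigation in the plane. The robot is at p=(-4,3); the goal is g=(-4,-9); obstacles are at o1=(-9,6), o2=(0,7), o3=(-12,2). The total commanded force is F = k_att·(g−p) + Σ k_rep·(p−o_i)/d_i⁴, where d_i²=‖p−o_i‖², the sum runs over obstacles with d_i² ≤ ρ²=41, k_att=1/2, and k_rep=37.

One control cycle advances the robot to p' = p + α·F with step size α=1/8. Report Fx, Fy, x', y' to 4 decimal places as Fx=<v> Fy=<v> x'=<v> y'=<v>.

F_att = 1/2·(g−p) = 1/2·(0,-12) = (0.0000,-6.0000)
o1: d²=34 ≤ ρ²=41; F_rep = 37·(5,-3)/34² = (0.1600,-0.0960)
o2: d²=32 ≤ ρ²=41; F_rep = 37·(-4,-4)/32² = (-0.1445,-0.1445)
o3: d²=65 > ρ²=41 → inactive
F = F_att + ΣF_rep = (0.0155,-6.2406)
p' = p + 1/8·F = (-3.9981,2.2199)

Fx=0.0155 Fy=-6.2406 x'=-3.9981 y'=2.2199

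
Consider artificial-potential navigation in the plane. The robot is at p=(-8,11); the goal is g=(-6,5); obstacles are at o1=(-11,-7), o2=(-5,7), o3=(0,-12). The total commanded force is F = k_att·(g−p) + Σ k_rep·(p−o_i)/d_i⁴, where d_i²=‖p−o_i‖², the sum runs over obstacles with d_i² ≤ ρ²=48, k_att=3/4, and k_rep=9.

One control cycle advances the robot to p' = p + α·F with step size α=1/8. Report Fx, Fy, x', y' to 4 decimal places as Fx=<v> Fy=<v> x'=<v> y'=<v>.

F_att = 3/4·(g−p) = 3/4·(2,-6) = (1.5000,-4.5000)
o1: d²=333 > ρ²=48 → inactive
o2: d²=25 ≤ ρ²=48; F_rep = 9·(-3,4)/25² = (-0.0432,0.0576)
o3: d²=593 > ρ²=48 → inactive
F = F_att + ΣF_rep = (1.4568,-4.4424)
p' = p + 1/8·F = (-7.8179,10.4447)

Fx=1.4568 Fy=-4.4424 x'=-7.8179 y'=10.4447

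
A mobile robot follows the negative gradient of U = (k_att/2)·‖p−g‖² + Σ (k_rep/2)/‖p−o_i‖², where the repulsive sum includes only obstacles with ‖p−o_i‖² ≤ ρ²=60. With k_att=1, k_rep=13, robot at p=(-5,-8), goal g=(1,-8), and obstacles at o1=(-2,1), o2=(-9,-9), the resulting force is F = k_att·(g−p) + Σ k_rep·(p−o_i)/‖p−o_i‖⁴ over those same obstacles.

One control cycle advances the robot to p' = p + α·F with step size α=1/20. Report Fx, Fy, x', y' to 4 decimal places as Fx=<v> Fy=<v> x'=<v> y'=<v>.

F_att = 1·(g−p) = 1·(6,0) = (6.0000,0.0000)
o1: d²=90 > ρ²=60 → inactive
o2: d²=17 ≤ ρ²=60; F_rep = 13·(4,1)/17² = (0.1799,0.0450)
F = F_att + ΣF_rep = (6.1799,0.0450)
p' = p + 1/20·F = (-4.6910,-7.9978)

Fx=6.1799 Fy=0.0450 x'=-4.6910 y'=-7.9978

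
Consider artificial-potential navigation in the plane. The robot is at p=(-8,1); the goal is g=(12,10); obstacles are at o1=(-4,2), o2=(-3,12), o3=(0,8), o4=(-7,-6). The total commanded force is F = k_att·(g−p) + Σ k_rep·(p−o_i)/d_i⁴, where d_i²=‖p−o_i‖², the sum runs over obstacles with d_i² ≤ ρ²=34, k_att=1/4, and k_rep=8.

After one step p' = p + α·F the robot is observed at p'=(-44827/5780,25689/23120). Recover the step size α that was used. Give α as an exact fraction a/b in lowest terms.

F_att = 1/4·(g−p) = 1/4·(20,9) = (5.0000,2.2500)
o1: d²=17 ≤ ρ²=34; F_rep = 8·(-4,-1)/17² = (-0.1107,-0.0277)
o2: d²=146 > ρ²=34 → inactive
o3: d²=113 > ρ²=34 → inactive
o4: d²=50 > ρ²=34 → inactive
F = F_att + ΣF_rep = (4.8893,2.2223)
Δp = p'−p = (0.2445,0.1111); α = Δx/Fx = (1413/5780) / (1413/289) = 1/20
check: Δy/Fy = (2569/23120) / (2569/1156) = 1/20 ✓

α = 1/20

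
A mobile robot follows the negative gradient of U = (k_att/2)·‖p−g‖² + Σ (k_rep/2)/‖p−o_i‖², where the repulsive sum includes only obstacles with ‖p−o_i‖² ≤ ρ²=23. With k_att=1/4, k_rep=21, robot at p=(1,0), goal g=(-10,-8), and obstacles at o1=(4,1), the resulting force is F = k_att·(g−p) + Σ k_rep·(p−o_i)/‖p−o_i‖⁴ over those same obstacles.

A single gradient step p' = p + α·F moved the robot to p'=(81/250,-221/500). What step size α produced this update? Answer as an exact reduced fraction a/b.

F_att = 1/4·(g−p) = 1/4·(-11,-8) = (-2.7500,-2.0000)
o1: d²=10 ≤ ρ²=23; F_rep = 21·(-3,-1)/10² = (-0.6300,-0.2100)
F = F_att + ΣF_rep = (-3.3800,-2.2100)
Δp = p'−p = (-0.6760,-0.4420); α = Δx/Fx = (-169/250) / (-169/50) = 1/5
check: Δy/Fy = (-221/500) / (-221/100) = 1/5 ✓

α = 1/5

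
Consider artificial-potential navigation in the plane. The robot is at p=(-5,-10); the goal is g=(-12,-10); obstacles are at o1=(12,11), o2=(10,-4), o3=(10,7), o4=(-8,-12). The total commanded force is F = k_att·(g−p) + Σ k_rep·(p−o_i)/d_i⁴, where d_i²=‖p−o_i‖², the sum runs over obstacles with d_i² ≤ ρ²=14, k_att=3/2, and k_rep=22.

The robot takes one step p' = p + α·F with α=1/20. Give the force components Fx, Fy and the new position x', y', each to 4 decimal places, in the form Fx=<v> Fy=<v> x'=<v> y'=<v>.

F_att = 3/2·(g−p) = 3/2·(-7,0) = (-10.5000,0.0000)
o1: d²=730 > ρ²=14 → inactive
o2: d²=261 > ρ²=14 → inactive
o3: d²=514 > ρ²=14 → inactive
o4: d²=13 ≤ ρ²=14; F_rep = 22·(3,2)/13² = (0.3905,0.2604)
F = F_att + ΣF_rep = (-10.1095,0.2604)
p' = p + 1/20·F = (-5.5055,-9.9870)

Fx=-10.1095 Fy=0.2604 x'=-5.5055 y'=-9.9870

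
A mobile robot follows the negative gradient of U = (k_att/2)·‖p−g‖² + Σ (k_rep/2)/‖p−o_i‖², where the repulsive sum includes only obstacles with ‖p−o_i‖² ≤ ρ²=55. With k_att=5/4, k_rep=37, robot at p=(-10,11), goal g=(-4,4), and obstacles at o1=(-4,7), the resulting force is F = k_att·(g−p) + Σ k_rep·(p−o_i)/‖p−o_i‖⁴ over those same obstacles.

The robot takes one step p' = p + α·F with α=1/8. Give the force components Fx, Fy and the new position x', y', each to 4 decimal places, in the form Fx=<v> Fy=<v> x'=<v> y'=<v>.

Fx=7.4179 Fy=-8.6953 x'=-9.0728 y'=9.9131

F_att = 5/4·(g−p) = 5/4·(6,-7) = (7.5000,-8.7500)
o1: d²=52 ≤ ρ²=55; F_rep = 37·(-6,4)/52² = (-0.0821,0.0547)
F = F_att + ΣF_rep = (7.4179,-8.6953)
p' = p + 1/8·F = (-9.0728,9.9131)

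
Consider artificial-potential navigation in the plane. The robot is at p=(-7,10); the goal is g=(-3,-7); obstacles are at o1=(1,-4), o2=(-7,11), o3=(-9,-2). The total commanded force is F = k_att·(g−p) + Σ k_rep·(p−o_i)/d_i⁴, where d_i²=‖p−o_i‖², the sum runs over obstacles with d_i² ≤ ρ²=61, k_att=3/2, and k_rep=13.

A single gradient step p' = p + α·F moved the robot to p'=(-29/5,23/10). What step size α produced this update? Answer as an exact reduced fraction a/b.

α = 1/5

F_att = 3/2·(g−p) = 3/2·(4,-17) = (6.0000,-25.5000)
o1: d²=260 > ρ²=61 → inactive
o2: d²=1 ≤ ρ²=61; F_rep = 13·(0,-1)/1² = (0.0000,-13.0000)
o3: d²=148 > ρ²=61 → inactive
F = F_att + ΣF_rep = (6.0000,-38.5000)
Δp = p'−p = (1.2000,-7.7000); α = Δx/Fx = (6/5) / (6) = 1/5
check: Δy/Fy = (-77/10) / (-77/2) = 1/5 ✓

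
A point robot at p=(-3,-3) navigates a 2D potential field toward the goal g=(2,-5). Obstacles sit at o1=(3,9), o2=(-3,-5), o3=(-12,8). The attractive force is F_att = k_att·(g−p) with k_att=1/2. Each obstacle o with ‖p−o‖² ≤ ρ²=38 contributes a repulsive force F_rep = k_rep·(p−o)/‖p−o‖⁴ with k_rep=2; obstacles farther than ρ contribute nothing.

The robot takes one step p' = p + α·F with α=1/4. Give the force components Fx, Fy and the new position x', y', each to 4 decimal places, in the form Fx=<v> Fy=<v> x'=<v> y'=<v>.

Fx=2.5000 Fy=-0.7500 x'=-2.3750 y'=-3.1875

F_att = 1/2·(g−p) = 1/2·(5,-2) = (2.5000,-1.0000)
o1: d²=180 > ρ²=38 → inactive
o2: d²=4 ≤ ρ²=38; F_rep = 2·(0,2)/4² = (0.0000,0.2500)
o3: d²=202 > ρ²=38 → inactive
F = F_att + ΣF_rep = (2.5000,-0.7500)
p' = p + 1/4·F = (-2.3750,-3.1875)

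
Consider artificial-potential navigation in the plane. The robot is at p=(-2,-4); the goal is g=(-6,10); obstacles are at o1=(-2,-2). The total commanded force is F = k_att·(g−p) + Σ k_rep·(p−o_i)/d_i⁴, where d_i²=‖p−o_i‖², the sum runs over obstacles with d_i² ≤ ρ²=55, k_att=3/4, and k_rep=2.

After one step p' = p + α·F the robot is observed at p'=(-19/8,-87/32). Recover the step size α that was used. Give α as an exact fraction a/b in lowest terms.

α = 1/8

F_att = 3/4·(g−p) = 3/4·(-4,14) = (-3.0000,10.5000)
o1: d²=4 ≤ ρ²=55; F_rep = 2·(0,-2)/4² = (0.0000,-0.2500)
F = F_att + ΣF_rep = (-3.0000,10.2500)
Δp = p'−p = (-0.3750,1.2812); α = Δx/Fx = (-3/8) / (-3) = 1/8
check: Δy/Fy = (41/32) / (41/4) = 1/8 ✓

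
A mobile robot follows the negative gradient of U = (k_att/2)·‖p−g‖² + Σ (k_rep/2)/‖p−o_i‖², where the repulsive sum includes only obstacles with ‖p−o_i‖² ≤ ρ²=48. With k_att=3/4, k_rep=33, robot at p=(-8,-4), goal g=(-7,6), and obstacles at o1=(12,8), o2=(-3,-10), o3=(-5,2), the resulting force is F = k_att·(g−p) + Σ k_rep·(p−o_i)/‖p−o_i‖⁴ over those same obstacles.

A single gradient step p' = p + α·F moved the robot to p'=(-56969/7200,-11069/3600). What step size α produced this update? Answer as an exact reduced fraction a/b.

α = 1/8

F_att = 3/4·(g−p) = 3/4·(1,10) = (0.7500,7.5000)
o1: d²=544 > ρ²=48 → inactive
o2: d²=61 > ρ²=48 → inactive
o3: d²=45 ≤ ρ²=48; F_rep = 33·(-3,-6)/45² = (-0.0489,-0.0978)
F = F_att + ΣF_rep = (0.7011,7.4022)
Δp = p'−p = (0.0876,0.9253); α = Δx/Fx = (631/7200) / (631/900) = 1/8
check: Δy/Fy = (3331/3600) / (3331/450) = 1/8 ✓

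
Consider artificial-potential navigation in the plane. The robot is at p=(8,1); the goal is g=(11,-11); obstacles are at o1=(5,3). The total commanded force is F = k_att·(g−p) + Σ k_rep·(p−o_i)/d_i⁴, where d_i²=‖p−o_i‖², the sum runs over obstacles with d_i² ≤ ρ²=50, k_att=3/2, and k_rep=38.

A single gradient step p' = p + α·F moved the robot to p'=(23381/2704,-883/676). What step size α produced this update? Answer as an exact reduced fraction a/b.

α = 1/8

F_att = 3/2·(g−p) = 3/2·(3,-12) = (4.5000,-18.0000)
o1: d²=13 ≤ ρ²=50; F_rep = 38·(3,-2)/13² = (0.6746,-0.4497)
F = F_att + ΣF_rep = (5.1746,-18.4497)
Δp = p'−p = (0.6468,-2.3062); α = Δx/Fx = (1749/2704) / (1749/338) = 1/8
check: Δy/Fy = (-1559/676) / (-3118/169) = 1/8 ✓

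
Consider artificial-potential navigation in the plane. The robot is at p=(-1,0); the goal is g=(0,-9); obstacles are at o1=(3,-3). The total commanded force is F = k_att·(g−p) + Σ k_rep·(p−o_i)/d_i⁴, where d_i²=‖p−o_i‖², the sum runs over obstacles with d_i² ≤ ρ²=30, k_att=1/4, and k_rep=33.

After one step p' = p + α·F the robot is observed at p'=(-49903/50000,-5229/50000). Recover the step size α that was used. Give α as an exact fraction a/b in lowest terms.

F_att = 1/4·(g−p) = 1/4·(1,-9) = (0.2500,-2.2500)
o1: d²=25 ≤ ρ²=30; F_rep = 33·(-4,3)/25² = (-0.2112,0.1584)
F = F_att + ΣF_rep = (0.0388,-2.0916)
Δp = p'−p = (0.0019,-0.1046); α = Δx/Fx = (97/50000) / (97/2500) = 1/20
check: Δy/Fy = (-5229/50000) / (-5229/2500) = 1/20 ✓

α = 1/20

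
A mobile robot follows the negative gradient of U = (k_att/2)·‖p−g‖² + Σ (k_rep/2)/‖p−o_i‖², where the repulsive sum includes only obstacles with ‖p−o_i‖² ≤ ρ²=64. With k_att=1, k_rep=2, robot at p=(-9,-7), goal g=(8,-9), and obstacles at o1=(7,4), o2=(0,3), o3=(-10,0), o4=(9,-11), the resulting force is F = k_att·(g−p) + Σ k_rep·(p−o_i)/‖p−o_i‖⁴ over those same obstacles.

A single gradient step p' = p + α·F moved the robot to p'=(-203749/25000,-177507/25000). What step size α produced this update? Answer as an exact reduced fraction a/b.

F_att = 1·(g−p) = 1·(17,-2) = (17.0000,-2.0000)
o1: d²=377 > ρ²=64 → inactive
o2: d²=181 > ρ²=64 → inactive
o3: d²=50 ≤ ρ²=64; F_rep = 2·(1,-7)/50² = (0.0008,-0.0056)
o4: d²=340 > ρ²=64 → inactive
F = F_att + ΣF_rep = (17.0008,-2.0056)
Δp = p'−p = (0.8500,-0.1003); α = Δx/Fx = (21251/25000) / (21251/1250) = 1/20
check: Δy/Fy = (-2507/25000) / (-2507/1250) = 1/20 ✓

α = 1/20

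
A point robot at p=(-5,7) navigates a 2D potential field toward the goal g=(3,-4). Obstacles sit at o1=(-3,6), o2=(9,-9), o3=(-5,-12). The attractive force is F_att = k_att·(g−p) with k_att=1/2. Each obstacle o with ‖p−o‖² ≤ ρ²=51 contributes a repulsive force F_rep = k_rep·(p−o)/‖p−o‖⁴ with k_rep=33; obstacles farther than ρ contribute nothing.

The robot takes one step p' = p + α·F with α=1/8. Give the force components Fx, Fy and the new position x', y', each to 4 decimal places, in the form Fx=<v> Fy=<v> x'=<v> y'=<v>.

F_att = 1/2·(g−p) = 1/2·(8,-11) = (4.0000,-5.5000)
o1: d²=5 ≤ ρ²=51; F_rep = 33·(-2,1)/5² = (-2.6400,1.3200)
o2: d²=452 > ρ²=51 → inactive
o3: d²=361 > ρ²=51 → inactive
F = F_att + ΣF_rep = (1.3600,-4.1800)
p' = p + 1/8·F = (-4.8300,6.4775)

Fx=1.3600 Fy=-4.1800 x'=-4.8300 y'=6.4775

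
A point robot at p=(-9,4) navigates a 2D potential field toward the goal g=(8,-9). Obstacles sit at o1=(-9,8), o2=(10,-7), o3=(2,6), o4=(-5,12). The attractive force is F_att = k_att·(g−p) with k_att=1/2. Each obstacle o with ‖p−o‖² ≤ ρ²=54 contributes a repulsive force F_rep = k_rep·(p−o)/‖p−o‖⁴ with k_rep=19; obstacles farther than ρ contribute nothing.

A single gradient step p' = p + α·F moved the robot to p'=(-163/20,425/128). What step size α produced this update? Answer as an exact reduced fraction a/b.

α = 1/10

F_att = 1/2·(g−p) = 1/2·(17,-13) = (8.5000,-6.5000)
o1: d²=16 ≤ ρ²=54; F_rep = 19·(0,-4)/16² = (0.0000,-0.2969)
o2: d²=482 > ρ²=54 → inactive
o3: d²=125 > ρ²=54 → inactive
o4: d²=80 > ρ²=54 → inactive
F = F_att + ΣF_rep = (8.5000,-6.7969)
Δp = p'−p = (0.8500,-0.6797); α = Δx/Fx = (17/20) / (17/2) = 1/10
check: Δy/Fy = (-87/128) / (-435/64) = 1/10 ✓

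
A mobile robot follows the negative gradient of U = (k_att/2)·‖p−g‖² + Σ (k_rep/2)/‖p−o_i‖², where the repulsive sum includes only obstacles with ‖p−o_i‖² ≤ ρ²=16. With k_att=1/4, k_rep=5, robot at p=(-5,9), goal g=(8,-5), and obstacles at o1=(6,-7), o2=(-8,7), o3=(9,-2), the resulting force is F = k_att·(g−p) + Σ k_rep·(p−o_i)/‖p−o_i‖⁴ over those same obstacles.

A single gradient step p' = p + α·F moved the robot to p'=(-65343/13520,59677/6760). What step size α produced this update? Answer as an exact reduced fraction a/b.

α = 1/20

F_att = 1/4·(g−p) = 1/4·(13,-14) = (3.2500,-3.5000)
o1: d²=377 > ρ²=16 → inactive
o2: d²=13 ≤ ρ²=16; F_rep = 5·(3,2)/13² = (0.0888,0.0592)
o3: d²=317 > ρ²=16 → inactive
F = F_att + ΣF_rep = (3.3388,-3.4408)
Δp = p'−p = (0.1669,-0.1720); α = Δx/Fx = (2257/13520) / (2257/676) = 1/20
check: Δy/Fy = (-1163/6760) / (-1163/338) = 1/20 ✓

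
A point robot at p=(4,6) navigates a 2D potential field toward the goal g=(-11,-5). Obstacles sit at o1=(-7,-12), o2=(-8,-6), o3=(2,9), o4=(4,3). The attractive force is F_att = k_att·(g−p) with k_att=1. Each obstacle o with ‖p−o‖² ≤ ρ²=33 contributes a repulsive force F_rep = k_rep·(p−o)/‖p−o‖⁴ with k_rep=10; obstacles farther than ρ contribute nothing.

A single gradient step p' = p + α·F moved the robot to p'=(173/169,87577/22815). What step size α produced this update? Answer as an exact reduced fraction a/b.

F_att = 1·(g−p) = 1·(-15,-11) = (-15.0000,-11.0000)
o1: d²=445 > ρ²=33 → inactive
o2: d²=288 > ρ²=33 → inactive
o3: d²=13 ≤ ρ²=33; F_rep = 10·(2,-3)/13² = (0.1183,-0.1775)
o4: d²=9 ≤ ρ²=33; F_rep = 10·(0,3)/9² = (0.0000,0.3704)
F = F_att + ΣF_rep = (-14.8817,-10.8071)
Δp = p'−p = (-2.9763,-2.1614); α = Δx/Fx = (-503/169) / (-2515/169) = 1/5
check: Δy/Fy = (-49313/22815) / (-49313/4563) = 1/5 ✓

α = 1/5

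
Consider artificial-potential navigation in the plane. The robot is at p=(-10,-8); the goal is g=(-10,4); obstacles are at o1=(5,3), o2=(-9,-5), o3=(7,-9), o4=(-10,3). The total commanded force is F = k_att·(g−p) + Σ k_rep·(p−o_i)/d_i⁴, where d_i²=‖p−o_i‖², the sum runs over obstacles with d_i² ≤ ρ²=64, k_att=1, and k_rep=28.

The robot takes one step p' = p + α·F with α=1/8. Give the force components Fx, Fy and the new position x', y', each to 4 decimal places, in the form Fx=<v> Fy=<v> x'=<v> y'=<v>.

F_att = 1·(g−p) = 1·(0,12) = (0.0000,12.0000)
o1: d²=346 > ρ²=64 → inactive
o2: d²=10 ≤ ρ²=64; F_rep = 28·(-1,-3)/10² = (-0.2800,-0.8400)
o3: d²=290 > ρ²=64 → inactive
o4: d²=121 > ρ²=64 → inactive
F = F_att + ΣF_rep = (-0.2800,11.1600)
p' = p + 1/8·F = (-10.0350,-6.6050)

Fx=-0.2800 Fy=11.1600 x'=-10.0350 y'=-6.6050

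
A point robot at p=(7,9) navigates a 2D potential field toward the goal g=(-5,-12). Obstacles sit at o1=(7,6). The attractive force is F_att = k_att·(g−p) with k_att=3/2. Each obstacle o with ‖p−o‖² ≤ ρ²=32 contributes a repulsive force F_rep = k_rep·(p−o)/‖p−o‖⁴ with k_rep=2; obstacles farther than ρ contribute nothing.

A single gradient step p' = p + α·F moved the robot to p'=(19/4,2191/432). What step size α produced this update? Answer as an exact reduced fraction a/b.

F_att = 3/2·(g−p) = 3/2·(-12,-21) = (-18.0000,-31.5000)
o1: d²=9 ≤ ρ²=32; F_rep = 2·(0,3)/9² = (0.0000,0.0741)
F = F_att + ΣF_rep = (-18.0000,-31.4259)
Δp = p'−p = (-2.2500,-3.9282); α = Δx/Fx = (-9/4) / (-18) = 1/8
check: Δy/Fy = (-1697/432) / (-1697/54) = 1/8 ✓

α = 1/8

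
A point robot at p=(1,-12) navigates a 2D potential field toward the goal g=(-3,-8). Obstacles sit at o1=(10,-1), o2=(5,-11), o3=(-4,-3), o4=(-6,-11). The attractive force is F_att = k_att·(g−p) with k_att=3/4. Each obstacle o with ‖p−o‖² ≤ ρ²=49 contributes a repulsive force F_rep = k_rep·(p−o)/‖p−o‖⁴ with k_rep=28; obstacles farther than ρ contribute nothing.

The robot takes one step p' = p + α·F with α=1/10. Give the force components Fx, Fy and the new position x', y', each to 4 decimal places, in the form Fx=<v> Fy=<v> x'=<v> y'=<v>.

Fx=-3.3875 Fy=2.9031 x'=0.6612 y'=-11.7097

F_att = 3/4·(g−p) = 3/4·(-4,4) = (-3.0000,3.0000)
o1: d²=202 > ρ²=49 → inactive
o2: d²=17 ≤ ρ²=49; F_rep = 28·(-4,-1)/17² = (-0.3875,-0.0969)
o3: d²=106 > ρ²=49 → inactive
o4: d²=50 > ρ²=49 → inactive
F = F_att + ΣF_rep = (-3.3875,2.9031)
p' = p + 1/10·F = (0.6612,-11.7097)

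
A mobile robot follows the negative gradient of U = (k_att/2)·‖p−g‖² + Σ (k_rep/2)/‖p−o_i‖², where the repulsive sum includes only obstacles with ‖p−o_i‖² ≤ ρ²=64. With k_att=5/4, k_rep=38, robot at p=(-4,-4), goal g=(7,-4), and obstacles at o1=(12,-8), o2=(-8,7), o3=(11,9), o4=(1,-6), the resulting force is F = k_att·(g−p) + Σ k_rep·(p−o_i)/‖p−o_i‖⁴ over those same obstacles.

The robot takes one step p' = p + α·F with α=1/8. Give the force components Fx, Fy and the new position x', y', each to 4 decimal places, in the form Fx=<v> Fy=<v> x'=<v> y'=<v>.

F_att = 5/4·(g−p) = 5/4·(11,0) = (13.7500,0.0000)
o1: d²=272 > ρ²=64 → inactive
o2: d²=137 > ρ²=64 → inactive
o3: d²=394 > ρ²=64 → inactive
o4: d²=29 ≤ ρ²=64; F_rep = 38·(-5,2)/29² = (-0.2259,0.0904)
F = F_att + ΣF_rep = (13.5241,0.0904)
p' = p + 1/8·F = (-2.3095,-3.9887)

Fx=13.5241 Fy=0.0904 x'=-2.3095 y'=-3.9887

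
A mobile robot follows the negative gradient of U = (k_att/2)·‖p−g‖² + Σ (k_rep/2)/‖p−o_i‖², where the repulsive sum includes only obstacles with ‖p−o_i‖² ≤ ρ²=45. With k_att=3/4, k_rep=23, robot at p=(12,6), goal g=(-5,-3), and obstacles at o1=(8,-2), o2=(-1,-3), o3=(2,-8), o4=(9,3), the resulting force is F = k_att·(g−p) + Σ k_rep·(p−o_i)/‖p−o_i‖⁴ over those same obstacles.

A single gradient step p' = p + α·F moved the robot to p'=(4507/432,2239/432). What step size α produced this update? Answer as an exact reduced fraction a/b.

F_att = 3/4·(g−p) = 3/4·(-17,-9) = (-12.7500,-6.7500)
o1: d²=80 > ρ²=45 → inactive
o2: d²=250 > ρ²=45 → inactive
o3: d²=296 > ρ²=45 → inactive
o4: d²=18 ≤ ρ²=45; F_rep = 23·(3,3)/18² = (0.2130,0.2130)
F = F_att + ΣF_rep = (-12.5370,-6.5370)
Δp = p'−p = (-1.5671,-0.8171); α = Δx/Fx = (-677/432) / (-677/54) = 1/8
check: Δy/Fy = (-353/432) / (-353/54) = 1/8 ✓

α = 1/8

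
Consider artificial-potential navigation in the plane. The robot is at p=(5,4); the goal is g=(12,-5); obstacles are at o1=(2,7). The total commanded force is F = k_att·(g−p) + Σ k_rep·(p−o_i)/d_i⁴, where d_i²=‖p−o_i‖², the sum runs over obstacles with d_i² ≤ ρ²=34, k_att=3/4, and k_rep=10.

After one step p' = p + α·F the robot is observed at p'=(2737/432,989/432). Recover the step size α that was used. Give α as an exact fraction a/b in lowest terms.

α = 1/4

F_att = 3/4·(g−p) = 3/4·(7,-9) = (5.2500,-6.7500)
o1: d²=18 ≤ ρ²=34; F_rep = 10·(3,-3)/18² = (0.0926,-0.0926)
F = F_att + ΣF_rep = (5.3426,-6.8426)
Δp = p'−p = (1.3356,-1.7106); α = Δx/Fx = (577/432) / (577/108) = 1/4
check: Δy/Fy = (-739/432) / (-739/108) = 1/4 ✓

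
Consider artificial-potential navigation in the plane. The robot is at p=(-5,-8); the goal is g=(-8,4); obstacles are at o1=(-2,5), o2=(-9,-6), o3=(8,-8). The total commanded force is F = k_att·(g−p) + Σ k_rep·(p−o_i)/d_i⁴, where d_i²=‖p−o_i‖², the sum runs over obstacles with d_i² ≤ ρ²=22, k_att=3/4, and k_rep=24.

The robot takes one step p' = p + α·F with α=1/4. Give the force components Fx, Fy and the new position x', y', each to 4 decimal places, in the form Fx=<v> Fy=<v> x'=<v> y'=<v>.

F_att = 3/4·(g−p) = 3/4·(-3,12) = (-2.2500,9.0000)
o1: d²=178 > ρ²=22 → inactive
o2: d²=20 ≤ ρ²=22; F_rep = 24·(4,-2)/20² = (0.2400,-0.1200)
o3: d²=169 > ρ²=22 → inactive
F = F_att + ΣF_rep = (-2.0100,8.8800)
p' = p + 1/4·F = (-5.5025,-5.7800)

Fx=-2.0100 Fy=8.8800 x'=-5.5025 y'=-5.7800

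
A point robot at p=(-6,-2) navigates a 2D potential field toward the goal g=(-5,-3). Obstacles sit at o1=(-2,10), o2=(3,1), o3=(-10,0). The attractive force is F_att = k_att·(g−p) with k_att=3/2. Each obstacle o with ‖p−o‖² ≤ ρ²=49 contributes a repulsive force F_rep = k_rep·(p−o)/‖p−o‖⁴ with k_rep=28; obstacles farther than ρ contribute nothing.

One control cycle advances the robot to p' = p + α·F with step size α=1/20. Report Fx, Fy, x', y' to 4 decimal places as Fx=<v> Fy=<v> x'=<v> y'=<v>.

F_att = 3/2·(g−p) = 3/2·(1,-1) = (1.5000,-1.5000)
o1: d²=160 > ρ²=49 → inactive
o2: d²=90 > ρ²=49 → inactive
o3: d²=20 ≤ ρ²=49; F_rep = 28·(4,-2)/20² = (0.2800,-0.1400)
F = F_att + ΣF_rep = (1.7800,-1.6400)
p' = p + 1/20·F = (-5.9110,-2.0820)

Fx=1.7800 Fy=-1.6400 x'=-5.9110 y'=-2.0820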